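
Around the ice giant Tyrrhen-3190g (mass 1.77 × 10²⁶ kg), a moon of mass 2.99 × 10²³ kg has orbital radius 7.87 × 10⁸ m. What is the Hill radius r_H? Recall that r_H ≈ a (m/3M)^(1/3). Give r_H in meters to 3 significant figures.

r_H ≈ a (m/3M)^(1/3)
    = (7.87 × 10⁸) × (2.99 × 10²³ / (3 × 1.77 × 10²⁶))^(1/3)
    = 6.50 × 10⁷ m

6.50 × 10⁷ m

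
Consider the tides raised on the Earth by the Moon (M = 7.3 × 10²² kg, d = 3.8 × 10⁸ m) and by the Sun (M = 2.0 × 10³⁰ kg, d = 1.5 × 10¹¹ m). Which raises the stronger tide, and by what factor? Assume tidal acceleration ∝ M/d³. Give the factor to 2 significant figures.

Tidal stretch scales as M/d³; compute that for each body.
The Moon: (7.3 × 10²²) / (3.8 × 10⁸)³ = 1.330 × 10⁻³
The Sun: (2.0 × 10³⁰) / (1.5 × 10¹¹)³ = 5.926 × 10⁻⁴
Ratio (larger/smaller) = 2.2

The Moon, by a factor of ≈ 2.2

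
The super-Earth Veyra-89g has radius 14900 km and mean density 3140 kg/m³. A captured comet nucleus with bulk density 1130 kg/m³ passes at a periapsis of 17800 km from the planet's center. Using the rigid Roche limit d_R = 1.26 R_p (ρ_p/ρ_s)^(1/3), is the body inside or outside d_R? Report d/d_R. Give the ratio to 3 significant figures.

inside; d/d_R ≈ 0.674

d_R = 1.26 × (14900 km) × (3140/1130)^(1/3) = 26390 km
d/d_R = (17800) / (26390) = 0.674
Since d/d_R < 1, the body is inside the Roche limit.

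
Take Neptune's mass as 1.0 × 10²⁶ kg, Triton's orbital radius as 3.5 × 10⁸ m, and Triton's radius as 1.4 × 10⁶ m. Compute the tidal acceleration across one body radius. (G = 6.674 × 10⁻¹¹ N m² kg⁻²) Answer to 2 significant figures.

The tidal stretch is the gradient of GM/d² times the body's extent r, hence the 1/d³ dependence.
Δa = 2GMr/d³
   = 2 × (6.674 × 10⁻¹¹) × (1.0 × 10²⁶) × (1.4 × 10⁶) / (3.5 × 10⁸)³
   = 4.4 × 10⁻⁴ m/s²

4.4 × 10⁻⁴ m/s²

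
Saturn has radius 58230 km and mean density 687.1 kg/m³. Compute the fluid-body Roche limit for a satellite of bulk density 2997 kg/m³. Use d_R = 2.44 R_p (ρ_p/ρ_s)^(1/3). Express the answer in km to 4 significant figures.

86960 km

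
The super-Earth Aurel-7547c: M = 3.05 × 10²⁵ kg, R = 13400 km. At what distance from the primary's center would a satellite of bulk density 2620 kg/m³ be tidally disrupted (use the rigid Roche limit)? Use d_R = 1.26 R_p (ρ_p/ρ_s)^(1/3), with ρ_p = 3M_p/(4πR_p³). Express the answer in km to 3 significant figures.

17700 km

ρ_p = 3M_p/(4πR_p³) = 3 × (3.05 × 10²⁵) / (4π × (1.34 × 10⁷ m)³) = 3030 kg/m³
d_R = 1.26 × 13400 km × (3030/2620)^(1/3)
    = 17700 km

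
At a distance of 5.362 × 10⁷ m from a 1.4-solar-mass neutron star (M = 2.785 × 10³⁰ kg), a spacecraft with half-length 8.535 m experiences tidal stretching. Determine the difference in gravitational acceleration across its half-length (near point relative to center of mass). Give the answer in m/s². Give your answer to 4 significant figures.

a_tidal = 2GMr/d³
        = 2 × (6.674 × 10⁻¹¹) × (2.785 × 10³⁰) × (8.535) / (5.362 × 10⁷)³
        = 2.058 × 10⁻² m/s²

2.058 × 10⁻² m/s²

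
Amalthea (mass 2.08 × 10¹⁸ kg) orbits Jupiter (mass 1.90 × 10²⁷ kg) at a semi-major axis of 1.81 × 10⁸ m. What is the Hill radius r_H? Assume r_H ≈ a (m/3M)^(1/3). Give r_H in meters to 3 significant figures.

r_H ≈ a (m/3M)^(1/3)
    = (1.81 × 10⁸) × (2.08 × 10¹⁸ / (3 × 1.90 × 10²⁷))^(1/3)
    = 1.29 × 10⁵ m

1.29 × 10⁵ m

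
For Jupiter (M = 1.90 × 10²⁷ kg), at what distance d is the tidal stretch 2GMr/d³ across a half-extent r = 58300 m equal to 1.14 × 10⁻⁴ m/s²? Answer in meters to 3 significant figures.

5.06 × 10⁸ m

2GMr/d³ = a_tidal  ⇒  d = (2GMr / a_tidal)^(1/3)
d = (2 × 6.674×10⁻¹¹ × (1.90 × 10²⁷) × (58300) / (1.14 × 10⁻⁴))^(1/3)
  = 5.06 × 10⁸ m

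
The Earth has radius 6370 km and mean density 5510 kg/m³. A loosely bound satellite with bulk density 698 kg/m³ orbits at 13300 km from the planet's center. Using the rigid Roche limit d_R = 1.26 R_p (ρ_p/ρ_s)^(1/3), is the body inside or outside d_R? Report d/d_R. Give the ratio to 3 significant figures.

d_R = 1.26 × (6370 km) × (5510/698)^(1/3) = 15980 km
d/d_R = (13300) / (15980) = 0.832
Since d/d_R < 1, the body is inside the Roche limit.

inside; d/d_R ≈ 0.832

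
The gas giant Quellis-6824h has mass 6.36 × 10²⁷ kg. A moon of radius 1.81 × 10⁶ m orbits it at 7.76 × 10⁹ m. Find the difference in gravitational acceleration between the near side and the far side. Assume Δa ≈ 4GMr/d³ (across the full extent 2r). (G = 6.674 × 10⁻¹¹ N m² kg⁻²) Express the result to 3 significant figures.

6.58 × 10⁻⁶ m/s²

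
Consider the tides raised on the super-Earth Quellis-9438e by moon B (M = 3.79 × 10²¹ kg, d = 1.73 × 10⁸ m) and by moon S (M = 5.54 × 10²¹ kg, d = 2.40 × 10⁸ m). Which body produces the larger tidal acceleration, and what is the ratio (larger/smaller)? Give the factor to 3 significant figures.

Compare M/d³ for the two perturbers:
Moon B: (3.79 × 10²¹) / (1.73 × 10⁸)³ = 7.320 × 10⁻⁴
Moon S: (5.54 × 10²¹) / (2.40 × 10⁸)³ = 4.008 × 10⁻⁴
Ratio (larger/smaller) = 1.83

Moon B, by a factor of ≈ 1.83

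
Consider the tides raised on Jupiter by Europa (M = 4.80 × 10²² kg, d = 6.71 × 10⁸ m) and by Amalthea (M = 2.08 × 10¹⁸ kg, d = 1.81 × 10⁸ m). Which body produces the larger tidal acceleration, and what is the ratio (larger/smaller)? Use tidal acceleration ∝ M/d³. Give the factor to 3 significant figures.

Europa, by a factor of ≈ 453

Tidal stretch scales as M/d³; compute that for each body.
Europa: (4.80 × 10²²) / (6.71 × 10⁸)³ = 1.589 × 10⁻⁴
Amalthea: (2.08 × 10¹⁸) / (1.81 × 10⁸)³ = 3.508 × 10⁻⁷
Ratio (larger/smaller) = 453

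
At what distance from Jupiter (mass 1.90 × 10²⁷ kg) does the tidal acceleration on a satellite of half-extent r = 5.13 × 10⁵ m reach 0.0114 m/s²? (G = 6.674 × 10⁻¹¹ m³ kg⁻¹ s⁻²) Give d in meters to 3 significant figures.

2.25 × 10⁸ m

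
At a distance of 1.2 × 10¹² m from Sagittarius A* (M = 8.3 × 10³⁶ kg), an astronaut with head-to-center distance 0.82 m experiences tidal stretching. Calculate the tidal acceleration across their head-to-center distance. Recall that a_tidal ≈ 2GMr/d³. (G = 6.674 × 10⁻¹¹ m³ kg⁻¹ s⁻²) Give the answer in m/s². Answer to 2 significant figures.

5.3 × 10⁻¹⁰ m/s²

Δg = 2GMr/d³
   = 2 × (6.674 × 10⁻¹¹) × (8.3 × 10³⁶) × (0.82) / (1.2 × 10¹²)³
   = 5.3 × 10⁻¹⁰ m/s²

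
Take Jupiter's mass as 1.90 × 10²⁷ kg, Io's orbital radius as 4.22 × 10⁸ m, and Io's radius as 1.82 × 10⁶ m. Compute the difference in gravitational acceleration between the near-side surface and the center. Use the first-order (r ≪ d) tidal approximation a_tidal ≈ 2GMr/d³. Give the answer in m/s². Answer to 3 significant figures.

6.14 × 10⁻³ m/s²

Since r ≪ d, expand the inverse-square field across one radius to get the leading 2GMr/d³ term.
Δg = 2GMr/d³
   = 2 × (6.674 × 10⁻¹¹) × (1.90 × 10²⁷) × (1.82 × 10⁶) / (4.22 × 10⁸)³
   = 6.14 × 10⁻³ m/s²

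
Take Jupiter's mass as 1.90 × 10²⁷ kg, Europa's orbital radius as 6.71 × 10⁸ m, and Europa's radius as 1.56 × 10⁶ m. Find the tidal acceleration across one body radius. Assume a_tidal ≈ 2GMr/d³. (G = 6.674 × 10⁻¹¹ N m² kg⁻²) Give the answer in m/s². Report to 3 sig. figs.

Δg = 2GMr/d³
   = 2 × (6.674 × 10⁻¹¹) × (1.90 × 10²⁷) × (1.56 × 10⁶) / (6.71 × 10⁸)³
   = 1.31 × 10⁻³ m/s²

1.31 × 10⁻³ m/s²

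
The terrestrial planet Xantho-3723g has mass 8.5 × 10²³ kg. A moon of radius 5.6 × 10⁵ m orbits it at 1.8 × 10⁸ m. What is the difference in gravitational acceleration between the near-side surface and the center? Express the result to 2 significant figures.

Δa = 2GMr/d³
   = 2 × (6.674 × 10⁻¹¹) × (8.5 × 10²³) × (5.6 × 10⁵) / (1.8 × 10⁸)³
   = 1.1 × 10⁻⁵ m/s²

1.1 × 10⁻⁵ m/s²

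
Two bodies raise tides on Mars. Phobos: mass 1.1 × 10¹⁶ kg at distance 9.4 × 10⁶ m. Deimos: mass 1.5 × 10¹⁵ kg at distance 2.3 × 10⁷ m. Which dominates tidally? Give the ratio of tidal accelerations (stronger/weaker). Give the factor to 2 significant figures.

Phobos, by a factor of ≈ 110

The tide-raising term goes as M/d³ (the gradient of a 1/d² field).
Phobos: (1.1 × 10¹⁶) / (9.4 × 10⁶)³ = 1.324 × 10⁻⁵
Deimos: (1.5 × 10¹⁵) / (2.3 × 10⁷)³ = 1.233 × 10⁻⁷
Ratio (larger/smaller) = 110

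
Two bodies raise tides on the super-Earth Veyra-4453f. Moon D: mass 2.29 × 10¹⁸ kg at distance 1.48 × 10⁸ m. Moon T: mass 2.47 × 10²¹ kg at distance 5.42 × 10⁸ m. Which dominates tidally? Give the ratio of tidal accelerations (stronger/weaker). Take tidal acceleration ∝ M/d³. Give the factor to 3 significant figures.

Moon T, by a factor of ≈ 22.0

Tidal acceleration ∝ M/d³, so compare M/d³ for each.
Moon D: (2.29 × 10¹⁸) / (1.48 × 10⁸)³ = 7.064 × 10⁻⁷
Moon T: (2.47 × 10²¹) / (5.42 × 10⁸)³ = 1.551 × 10⁻⁵
Ratio (larger/smaller) = 22.0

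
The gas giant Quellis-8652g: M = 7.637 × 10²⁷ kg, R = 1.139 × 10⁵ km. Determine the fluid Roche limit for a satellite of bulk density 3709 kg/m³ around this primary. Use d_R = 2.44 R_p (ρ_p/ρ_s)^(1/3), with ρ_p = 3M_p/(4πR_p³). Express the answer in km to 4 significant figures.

1.926 × 10⁵ km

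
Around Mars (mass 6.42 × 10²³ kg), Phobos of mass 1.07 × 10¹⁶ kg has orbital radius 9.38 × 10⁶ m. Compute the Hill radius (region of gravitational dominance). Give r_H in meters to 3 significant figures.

1.66 × 10⁴ m

r_H ≈ a (m/3M)^(1/3)
    = (9.38 × 10⁶) × (1.07 × 10¹⁶ / (3 × 6.42 × 10²³))^(1/3)
    = 1.66 × 10⁴ m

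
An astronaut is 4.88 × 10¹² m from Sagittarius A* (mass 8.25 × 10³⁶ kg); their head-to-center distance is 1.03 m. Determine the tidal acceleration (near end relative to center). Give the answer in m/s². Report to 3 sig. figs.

Δg = 2GMr/d³
   = 2 × (6.674 × 10⁻¹¹) × (8.25 × 10³⁶) × (1.03) / (4.88 × 10¹²)³
   = 9.76 × 10⁻¹² m/s²

9.76 × 10⁻¹² m/s²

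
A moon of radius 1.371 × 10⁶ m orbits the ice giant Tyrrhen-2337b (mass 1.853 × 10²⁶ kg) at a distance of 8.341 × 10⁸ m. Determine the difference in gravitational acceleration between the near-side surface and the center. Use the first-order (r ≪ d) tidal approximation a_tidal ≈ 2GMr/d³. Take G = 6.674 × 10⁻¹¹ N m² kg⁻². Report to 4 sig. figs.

Since r ≪ d, expand the inverse-square field across one radius to get the leading 2GMr/d³ term.
Δa = 2GMr/d³
   = 2 × (6.674 × 10⁻¹¹) × (1.853 × 10²⁶) × (1.371 × 10⁶) / (8.341 × 10⁸)³
   = 5.844 × 10⁻⁵ m/s²

5.844 × 10⁻⁵ m/s²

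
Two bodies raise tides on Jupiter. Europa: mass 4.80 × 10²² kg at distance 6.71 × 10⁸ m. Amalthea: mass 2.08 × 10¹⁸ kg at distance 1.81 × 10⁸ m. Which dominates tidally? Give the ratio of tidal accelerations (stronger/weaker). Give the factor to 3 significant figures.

Tidal acceleration ∝ M/d³, so compare M/d³ for each.
Europa: (4.80 × 10²²) / (6.71 × 10⁸)³ = 1.589 × 10⁻⁴
Amalthea: (2.08 × 10¹⁸) / (1.81 × 10⁸)³ = 3.508 × 10⁻⁷
Ratio (larger/smaller) = 453

Europa, by a factor of ≈ 453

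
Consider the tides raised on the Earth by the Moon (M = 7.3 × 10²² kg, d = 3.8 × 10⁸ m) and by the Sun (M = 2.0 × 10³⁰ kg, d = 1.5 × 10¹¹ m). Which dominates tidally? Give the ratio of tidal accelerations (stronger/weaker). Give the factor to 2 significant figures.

Compare M/d³ for the two perturbers:
The Moon: (7.3 × 10²²) / (3.8 × 10⁸)³ = 1.330 × 10⁻³
The Sun: (2.0 × 10³⁰) / (1.5 × 10¹¹)³ = 5.926 × 10⁻⁴
Ratio (larger/smaller) = 2.2

The Moon, by a factor of ≈ 2.2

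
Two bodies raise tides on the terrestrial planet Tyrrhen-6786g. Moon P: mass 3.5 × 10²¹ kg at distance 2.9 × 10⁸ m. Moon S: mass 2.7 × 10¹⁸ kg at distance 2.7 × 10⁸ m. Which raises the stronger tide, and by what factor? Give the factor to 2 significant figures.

The tide-raising term goes as M/d³ (the gradient of a 1/d² field).
Moon P: (3.5 × 10²¹) / (2.9 × 10⁸)³ = 1.435 × 10⁻⁴
Moon S: (2.7 × 10¹⁸) / (2.7 × 10⁸)³ = 1.372 × 10⁻⁷
Ratio (larger/smaller) = 1000

Moon P, by a factor of ≈ 1000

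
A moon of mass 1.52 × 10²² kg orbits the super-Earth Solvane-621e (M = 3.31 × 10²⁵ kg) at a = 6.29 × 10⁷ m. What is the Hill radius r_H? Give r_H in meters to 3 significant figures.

r_H ≈ a (m/3M)^(1/3)
    = (6.29 × 10⁷) × (1.52 × 10²² / (3 × 3.31 × 10²⁵))^(1/3)
    = 3.36 × 10⁶ m

3.36 × 10⁶ m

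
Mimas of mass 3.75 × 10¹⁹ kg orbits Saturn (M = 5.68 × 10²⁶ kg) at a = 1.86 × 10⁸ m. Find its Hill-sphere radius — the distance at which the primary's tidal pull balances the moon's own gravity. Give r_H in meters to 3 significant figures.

5.21 × 10⁵ m

r_H ≈ a (m/3M)^(1/3)
    = (1.86 × 10⁸) × (3.75 × 10¹⁹ / (3 × 5.68 × 10²⁶))^(1/3)
    = 5.21 × 10⁵ m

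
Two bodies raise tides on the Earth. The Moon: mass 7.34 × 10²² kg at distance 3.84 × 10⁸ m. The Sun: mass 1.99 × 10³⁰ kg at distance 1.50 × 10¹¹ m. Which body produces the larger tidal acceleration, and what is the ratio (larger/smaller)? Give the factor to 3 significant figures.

The Moon, by a factor of ≈ 2.20

Compare M/d³ for the two perturbers:
The Moon: (7.34 × 10²²) / (3.84 × 10⁸)³ = 1.296 × 10⁻³
The Sun: (1.99 × 10³⁰) / (1.50 × 10¹¹)³ = 5.896 × 10⁻⁴
Ratio (larger/smaller) = 2.20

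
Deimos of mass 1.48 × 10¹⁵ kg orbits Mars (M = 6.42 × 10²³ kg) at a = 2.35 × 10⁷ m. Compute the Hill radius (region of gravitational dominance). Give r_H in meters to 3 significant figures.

2.15 × 10⁴ m

r_H ≈ a (m/3M)^(1/3)
    = (2.35 × 10⁷) × (1.48 × 10¹⁵ / (3 × 6.42 × 10²³))^(1/3)
    = 2.15 × 10⁴ m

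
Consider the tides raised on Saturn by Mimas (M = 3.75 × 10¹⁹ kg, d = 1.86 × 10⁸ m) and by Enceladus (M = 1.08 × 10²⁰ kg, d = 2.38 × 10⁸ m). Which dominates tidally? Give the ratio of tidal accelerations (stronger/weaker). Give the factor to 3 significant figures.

The tide-raising term goes as M/d³ (the gradient of a 1/d² field).
Mimas: (3.75 × 10¹⁹) / (1.86 × 10⁸)³ = 5.828 × 10⁻⁶
Enceladus: (1.08 × 10²⁰) / (2.38 × 10⁸)³ = 8.011 × 10⁻⁶
Ratio (larger/smaller) = 1.37

Enceladus, by a factor of ≈ 1.37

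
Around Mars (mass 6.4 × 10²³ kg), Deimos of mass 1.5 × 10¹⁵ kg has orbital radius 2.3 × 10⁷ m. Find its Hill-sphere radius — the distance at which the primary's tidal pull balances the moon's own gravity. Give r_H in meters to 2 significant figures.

2.1 × 10⁴ m

r_H ≈ a (m/3M)^(1/3)
    = (2.3 × 10⁷) × (1.5 × 10¹⁵ / (3 × 6.4 × 10²³))^(1/3)
    = 2.1 × 10⁴ m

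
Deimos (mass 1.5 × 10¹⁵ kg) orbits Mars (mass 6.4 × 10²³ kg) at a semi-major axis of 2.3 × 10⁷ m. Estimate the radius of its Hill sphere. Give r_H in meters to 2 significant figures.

r_H ≈ a (m/3M)^(1/3)
    = (2.3 × 10⁷) × (1.5 × 10¹⁵ / (3 × 6.4 × 10²³))^(1/3)
    = 2.1 × 10⁴ m

2.1 × 10⁴ m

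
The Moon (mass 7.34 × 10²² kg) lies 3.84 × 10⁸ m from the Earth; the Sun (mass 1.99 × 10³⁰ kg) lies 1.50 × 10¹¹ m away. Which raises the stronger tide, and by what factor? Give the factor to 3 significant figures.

Tidal stretch scales as M/d³; compute that for each body.
The Moon: (7.34 × 10²²) / (3.84 × 10⁸)³ = 1.296 × 10⁻³
The Sun: (1.99 × 10³⁰) / (1.50 × 10¹¹)³ = 5.896 × 10⁻⁴
Ratio (larger/smaller) = 2.20

The Moon, by a factor of ≈ 2.20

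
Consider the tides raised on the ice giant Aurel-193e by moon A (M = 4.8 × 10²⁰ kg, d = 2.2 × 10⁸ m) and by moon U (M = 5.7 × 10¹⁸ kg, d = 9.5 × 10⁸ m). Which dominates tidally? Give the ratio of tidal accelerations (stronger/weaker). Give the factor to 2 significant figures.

Moon A, by a factor of ≈ 6800

Tidal stretch scales as M/d³; compute that for each body.
Moon A: (4.8 × 10²⁰) / (2.2 × 10⁸)³ = 4.508 × 10⁻⁵
Moon U: (5.7 × 10¹⁸) / (9.5 × 10⁸)³ = 6.648 × 10⁻⁹
Ratio (larger/smaller) = 6800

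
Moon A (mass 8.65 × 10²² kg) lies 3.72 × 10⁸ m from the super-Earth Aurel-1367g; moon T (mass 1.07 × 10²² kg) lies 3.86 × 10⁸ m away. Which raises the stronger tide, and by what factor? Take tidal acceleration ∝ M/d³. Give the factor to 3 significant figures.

Compare M/d³ for the two perturbers:
Moon A: (8.65 × 10²²) / (3.72 × 10⁸)³ = 1.680 × 10⁻³
Moon T: (1.07 × 10²²) / (3.86 × 10⁸)³ = 1.860 × 10⁻⁴
Ratio (larger/smaller) = 9.03

Moon A, by a factor of ≈ 9.03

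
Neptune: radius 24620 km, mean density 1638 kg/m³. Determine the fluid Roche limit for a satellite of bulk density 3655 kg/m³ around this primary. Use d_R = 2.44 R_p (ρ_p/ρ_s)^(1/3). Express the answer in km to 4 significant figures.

d_R = 2.44 × 24620 km × (1638/3655)^(1/3)
    = 45970 km

45970 km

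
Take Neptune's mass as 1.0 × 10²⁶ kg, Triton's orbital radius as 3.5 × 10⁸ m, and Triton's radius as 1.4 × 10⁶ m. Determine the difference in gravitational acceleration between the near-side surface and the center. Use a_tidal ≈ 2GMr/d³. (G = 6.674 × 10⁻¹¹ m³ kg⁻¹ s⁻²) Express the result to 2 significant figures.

4.4 × 10⁻⁴ m/s²

Δg = 2GMr/d³
   = 2 × (6.674 × 10⁻¹¹) × (1.0 × 10²⁶) × (1.4 × 10⁶) / (3.5 × 10⁸)³
   = 4.4 × 10⁻⁴ m/s²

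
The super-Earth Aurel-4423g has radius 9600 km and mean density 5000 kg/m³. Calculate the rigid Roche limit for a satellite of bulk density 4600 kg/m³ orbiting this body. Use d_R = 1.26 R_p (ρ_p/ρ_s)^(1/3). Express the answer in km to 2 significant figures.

d_R = 1.26 × 9600 km × (5000/4600)^(1/3)
    = 12000 km

12000 km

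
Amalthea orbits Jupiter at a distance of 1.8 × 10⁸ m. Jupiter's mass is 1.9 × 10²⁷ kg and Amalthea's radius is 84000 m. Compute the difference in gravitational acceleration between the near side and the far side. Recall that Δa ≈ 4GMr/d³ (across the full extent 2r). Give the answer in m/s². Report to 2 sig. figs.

Δa = 4GMr/d³
   = 4 × (6.674 × 10⁻¹¹) × (1.9 × 10²⁷) × (84000) / (1.8 × 10⁸)³
   = 7.3 × 10⁻³ m/s²

7.3 × 10⁻³ m/s²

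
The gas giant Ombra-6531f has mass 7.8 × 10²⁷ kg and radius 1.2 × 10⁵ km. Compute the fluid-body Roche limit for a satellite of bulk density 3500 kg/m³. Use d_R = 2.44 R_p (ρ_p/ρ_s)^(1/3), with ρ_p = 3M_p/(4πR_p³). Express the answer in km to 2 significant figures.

2.0 × 10⁵ km

ρ_p = 3M_p/(4πR_p³) = 3 × (7.8 × 10²⁷) / (4π × (1.2 × 10⁸ m)³) = 1100 kg/m³
d_R = 2.44 × 1.2 × 10⁵ km × (1100/3500)^(1/3)
    = 2.0 × 10⁵ km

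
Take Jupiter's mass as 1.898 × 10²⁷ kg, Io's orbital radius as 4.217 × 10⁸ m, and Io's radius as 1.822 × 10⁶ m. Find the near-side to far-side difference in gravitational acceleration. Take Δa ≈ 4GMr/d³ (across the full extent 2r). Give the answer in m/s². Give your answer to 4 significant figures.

1.231 × 10⁻² m/s²

Differencing GM/(d−r)² and GM/(d+r)² to first order in r/d gives 4GMr/d³.
Δg = 4GMr/d³
   = 4 × (6.674 × 10⁻¹¹) × (1.898 × 10²⁷) × (1.822 × 10⁶) / (4.217 × 10⁸)³
   = 1.231 × 10⁻² m/s²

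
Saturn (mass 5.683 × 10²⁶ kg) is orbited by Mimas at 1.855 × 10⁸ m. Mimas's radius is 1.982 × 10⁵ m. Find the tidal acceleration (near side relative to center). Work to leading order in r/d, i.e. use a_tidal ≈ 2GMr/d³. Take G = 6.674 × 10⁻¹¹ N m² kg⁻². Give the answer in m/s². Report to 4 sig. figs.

2.355 × 10⁻³ m/s²

a_tidal = 2GMr/d³
        = 2 × (6.674 × 10⁻¹¹) × (5.683 × 10²⁶) × (1.982 × 10⁵) / (1.855 × 10⁸)³
        = 2.355 × 10⁻³ m/s²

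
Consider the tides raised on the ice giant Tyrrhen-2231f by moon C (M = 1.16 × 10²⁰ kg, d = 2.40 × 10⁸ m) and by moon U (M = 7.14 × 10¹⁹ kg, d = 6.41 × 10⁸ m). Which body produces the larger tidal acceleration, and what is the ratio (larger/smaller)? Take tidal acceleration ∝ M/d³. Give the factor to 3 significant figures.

The tide-raising term goes as M/d³ (the gradient of a 1/d² field).
Moon C: (1.16 × 10²⁰) / (2.40 × 10⁸)³ = 8.391 × 10⁻⁶
Moon U: (7.14 × 10¹⁹) / (6.41 × 10⁸)³ = 2.711 × 10⁻⁷
Ratio (larger/smaller) = 31.0

Moon C, by a factor of ≈ 31.0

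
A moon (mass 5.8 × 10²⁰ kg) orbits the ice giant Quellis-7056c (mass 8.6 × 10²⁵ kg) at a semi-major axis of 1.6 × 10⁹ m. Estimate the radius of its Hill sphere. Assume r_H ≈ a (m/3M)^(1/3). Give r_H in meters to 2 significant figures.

r_H ≈ a (m/3M)^(1/3)
    = (1.6 × 10⁹) × (5.8 × 10²⁰ / (3 × 8.6 × 10²⁵))^(1/3)
    = 2.1 × 10⁷ m

2.1 × 10⁷ m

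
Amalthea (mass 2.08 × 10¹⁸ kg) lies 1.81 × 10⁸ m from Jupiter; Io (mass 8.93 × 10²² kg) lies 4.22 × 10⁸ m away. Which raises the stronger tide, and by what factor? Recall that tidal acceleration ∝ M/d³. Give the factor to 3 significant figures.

Tidal acceleration ∝ M/d³, so compare M/d³ for each.
Amalthea: (2.08 × 10¹⁸) / (1.81 × 10⁸)³ = 3.508 × 10⁻⁷
Io: (8.93 × 10²²) / (4.22 × 10⁸)³ = 1.188 × 10⁻³
Ratio (larger/smaller) = 3390

Io, by a factor of ≈ 3390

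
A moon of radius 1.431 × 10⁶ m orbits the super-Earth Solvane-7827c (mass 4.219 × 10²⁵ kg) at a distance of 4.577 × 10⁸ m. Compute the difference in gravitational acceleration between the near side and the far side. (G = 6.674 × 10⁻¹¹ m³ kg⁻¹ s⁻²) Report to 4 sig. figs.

1.681 × 10⁻⁴ m/s²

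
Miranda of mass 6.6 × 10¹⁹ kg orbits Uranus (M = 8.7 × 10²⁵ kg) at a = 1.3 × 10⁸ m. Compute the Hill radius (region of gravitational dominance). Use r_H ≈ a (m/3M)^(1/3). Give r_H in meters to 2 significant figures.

8.2 × 10⁵ m

r_H ≈ a (m/3M)^(1/3)
    = (1.3 × 10⁸) × (6.6 × 10¹⁹ / (3 × 8.7 × 10²⁵))^(1/3)
    = 8.2 × 10⁵ m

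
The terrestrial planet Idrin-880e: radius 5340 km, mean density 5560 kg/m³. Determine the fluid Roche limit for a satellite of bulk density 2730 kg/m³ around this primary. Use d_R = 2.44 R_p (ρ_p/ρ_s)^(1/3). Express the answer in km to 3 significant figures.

16500 km

d_R = 2.44 × 5340 km × (5560/2730)^(1/3)
    = 16500 km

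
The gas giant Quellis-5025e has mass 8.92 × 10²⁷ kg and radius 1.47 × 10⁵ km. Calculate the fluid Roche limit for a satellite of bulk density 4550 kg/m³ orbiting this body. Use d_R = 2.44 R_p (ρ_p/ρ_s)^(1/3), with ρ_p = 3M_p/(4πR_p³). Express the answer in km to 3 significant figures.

ρ_p = 3M_p/(4πR_p³) = 3 × (8.92 × 10²⁷) / (4π × (1.47 × 10⁸ m)³) = 670 kg/m³
d_R = 2.44 × 1.47 × 10⁵ km × (670/4550)^(1/3)
    = 1.89 × 10⁵ km

1.89 × 10⁵ km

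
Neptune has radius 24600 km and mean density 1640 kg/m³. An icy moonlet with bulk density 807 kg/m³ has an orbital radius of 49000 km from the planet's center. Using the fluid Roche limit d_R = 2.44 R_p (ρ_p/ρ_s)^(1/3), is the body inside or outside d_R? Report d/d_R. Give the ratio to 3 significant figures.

d_R = 2.44 × (24600 km) × (1640/807)^(1/3) = 76030 km
d/d_R = (49000) / (76030) = 0.644
Since d/d_R < 1, the body is inside the Roche limit.

inside; d/d_R ≈ 0.644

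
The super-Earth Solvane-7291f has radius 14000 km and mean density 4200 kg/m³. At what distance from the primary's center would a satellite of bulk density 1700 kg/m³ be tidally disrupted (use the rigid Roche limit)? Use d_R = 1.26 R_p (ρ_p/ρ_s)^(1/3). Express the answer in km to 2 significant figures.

24000 km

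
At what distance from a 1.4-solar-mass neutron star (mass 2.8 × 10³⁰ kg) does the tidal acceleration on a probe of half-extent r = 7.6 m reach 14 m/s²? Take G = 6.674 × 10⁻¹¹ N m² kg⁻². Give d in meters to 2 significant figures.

2GMr/d³ = a_tidal  ⇒  d = (2GMr / a_tidal)^(1/3)
d = (2 × 6.674×10⁻¹¹ × (2.8 × 10³⁰) × (7.6) / (14))^(1/3)
  = 5.9 × 10⁶ m

5.9 × 10⁶ m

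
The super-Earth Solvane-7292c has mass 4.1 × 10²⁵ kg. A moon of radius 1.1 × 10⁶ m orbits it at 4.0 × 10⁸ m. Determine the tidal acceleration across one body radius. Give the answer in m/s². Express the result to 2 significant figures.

Since r ≪ d, expand the inverse-square field across one radius to get the leading 2GMr/d³ term.
Δa = 2GMr/d³
   = 2 × (6.674 × 10⁻¹¹) × (4.1 × 10²⁵) × (1.1 × 10⁶) / (4.0 × 10⁸)³
   = 9.4 × 10⁻⁵ m/s²

9.4 × 10⁻⁵ m/s²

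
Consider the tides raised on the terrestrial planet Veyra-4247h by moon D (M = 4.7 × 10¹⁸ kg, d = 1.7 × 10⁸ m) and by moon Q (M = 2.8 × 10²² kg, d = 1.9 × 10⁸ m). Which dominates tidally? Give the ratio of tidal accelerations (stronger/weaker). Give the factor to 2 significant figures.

Tidal acceleration ∝ M/d³, so compare M/d³ for each.
Moon D: (4.7 × 10¹⁸) / (1.7 × 10⁸)³ = 9.566 × 10⁻⁷
Moon Q: (2.8 × 10²²) / (1.9 × 10⁸)³ = 4.082 × 10⁻³
Ratio (larger/smaller) = 4300

Moon Q, by a factor of ≈ 4300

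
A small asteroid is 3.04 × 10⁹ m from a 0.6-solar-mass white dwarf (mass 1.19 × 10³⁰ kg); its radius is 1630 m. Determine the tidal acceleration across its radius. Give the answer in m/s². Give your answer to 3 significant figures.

9.22 × 10⁻⁶ m/s²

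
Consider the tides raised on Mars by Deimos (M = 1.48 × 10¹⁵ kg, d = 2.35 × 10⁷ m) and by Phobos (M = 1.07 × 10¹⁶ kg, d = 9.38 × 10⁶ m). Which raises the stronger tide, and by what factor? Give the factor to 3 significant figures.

Phobos, by a factor of ≈ 114

Tidal acceleration ∝ M/d³, so compare M/d³ for each.
Deimos: (1.48 × 10¹⁵) / (2.35 × 10⁷)³ = 1.140 × 10⁻⁷
Phobos: (1.07 × 10¹⁶) / (9.38 × 10⁶)³ = 1.297 × 10⁻⁵
Ratio (larger/smaller) = 114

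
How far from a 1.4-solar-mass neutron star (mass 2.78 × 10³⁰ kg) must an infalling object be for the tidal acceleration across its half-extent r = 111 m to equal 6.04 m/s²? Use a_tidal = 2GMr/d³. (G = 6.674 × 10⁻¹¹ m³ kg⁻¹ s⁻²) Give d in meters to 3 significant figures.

1.90 × 10⁷ m

2GMr/d³ = a_tidal  ⇒  d = (2GMr / a_tidal)^(1/3)
d = (2 × 6.674×10⁻¹¹ × (2.78 × 10³⁰) × (111) / (6.04))^(1/3)
  = 1.90 × 10⁷ m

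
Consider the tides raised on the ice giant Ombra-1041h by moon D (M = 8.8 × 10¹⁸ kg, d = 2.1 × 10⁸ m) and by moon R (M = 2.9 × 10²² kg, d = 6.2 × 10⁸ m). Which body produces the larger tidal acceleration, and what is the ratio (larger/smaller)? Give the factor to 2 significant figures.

Moon R, by a factor of ≈ 130

Tidal stretch scales as M/d³; compute that for each body.
Moon D: (8.8 × 10¹⁸) / (2.1 × 10⁸)³ = 9.502 × 10⁻⁷
Moon R: (2.9 × 10²²) / (6.2 × 10⁸)³ = 1.217 × 10⁻⁴
Ratio (larger/smaller) = 130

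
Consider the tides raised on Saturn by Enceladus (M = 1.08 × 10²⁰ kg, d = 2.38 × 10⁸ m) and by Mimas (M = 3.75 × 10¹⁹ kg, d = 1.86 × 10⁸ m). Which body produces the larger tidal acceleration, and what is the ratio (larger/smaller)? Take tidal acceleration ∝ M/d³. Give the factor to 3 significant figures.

Enceladus, by a factor of ≈ 1.37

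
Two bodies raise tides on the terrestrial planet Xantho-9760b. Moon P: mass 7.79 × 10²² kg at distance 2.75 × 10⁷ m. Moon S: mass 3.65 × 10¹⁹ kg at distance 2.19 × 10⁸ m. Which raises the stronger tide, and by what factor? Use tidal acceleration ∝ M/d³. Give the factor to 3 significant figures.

Tidal stretch scales as M/d³; compute that for each body.
Moon P: (7.79 × 10²²) / (2.75 × 10⁷)³ = 3.746
Moon S: (3.65 × 10¹⁹) / (2.19 × 10⁸)³ = 3.475 × 10⁻⁶
Ratio (larger/smaller) = 1.08 × 10⁶

Moon P, by a factor of ≈ 1.08 × 10⁶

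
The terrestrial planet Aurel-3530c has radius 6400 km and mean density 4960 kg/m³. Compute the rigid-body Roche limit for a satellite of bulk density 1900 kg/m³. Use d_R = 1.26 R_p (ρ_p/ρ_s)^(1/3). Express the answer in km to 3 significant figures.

11100 km

d_R = 1.26 × 6400 km × (4960/1900)^(1/3)
    = 11100 km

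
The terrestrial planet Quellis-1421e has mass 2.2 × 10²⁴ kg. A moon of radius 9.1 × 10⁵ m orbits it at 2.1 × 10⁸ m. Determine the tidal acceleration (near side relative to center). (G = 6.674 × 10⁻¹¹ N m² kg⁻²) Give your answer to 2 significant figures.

Δg = 2GMr/d³
   = 2 × (6.674 × 10⁻¹¹) × (2.2 × 10²⁴) × (9.1 × 10⁵) / (2.1 × 10⁸)³
   = 2.9 × 10⁻⁵ m/s²

2.9 × 10⁻⁵ m/s²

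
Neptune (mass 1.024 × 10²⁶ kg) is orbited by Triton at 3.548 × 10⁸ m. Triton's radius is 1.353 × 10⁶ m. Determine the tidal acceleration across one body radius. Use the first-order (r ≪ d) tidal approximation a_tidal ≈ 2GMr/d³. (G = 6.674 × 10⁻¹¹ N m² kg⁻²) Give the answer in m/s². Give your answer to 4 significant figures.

4.141 × 10⁻⁴ m/s²

Since r ≪ d, expand the inverse-square field across one radius to get the leading 2GMr/d³ term.
Δa = 2GMr/d³
   = 2 × (6.674 × 10⁻¹¹) × (1.024 × 10²⁶) × (1.353 × 10⁶) / (3.548 × 10⁸)³
   = 4.141 × 10⁻⁴ m/s²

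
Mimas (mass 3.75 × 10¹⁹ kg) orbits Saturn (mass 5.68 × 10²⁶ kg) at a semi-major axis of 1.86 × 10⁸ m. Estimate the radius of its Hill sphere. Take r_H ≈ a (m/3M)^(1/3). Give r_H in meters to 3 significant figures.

5.21 × 10⁵ m

r_H ≈ a (m/3M)^(1/3)
    = (1.86 × 10⁸) × (3.75 × 10¹⁹ / (3 × 5.68 × 10²⁶))^(1/3)
    = 5.21 × 10⁵ m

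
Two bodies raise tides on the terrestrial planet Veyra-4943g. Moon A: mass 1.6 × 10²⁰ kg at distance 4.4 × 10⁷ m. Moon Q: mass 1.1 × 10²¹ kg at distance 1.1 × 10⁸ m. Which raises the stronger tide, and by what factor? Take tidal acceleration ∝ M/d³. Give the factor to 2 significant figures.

Moon A, by a factor of ≈ 2.3

Tidal acceleration ∝ M/d³, so compare M/d³ for each.
Moon A: (1.6 × 10²⁰) / (4.4 × 10⁷)³ = 1.878 × 10⁻³
Moon Q: (1.1 × 10²¹) / (1.1 × 10⁸)³ = 8.264 × 10⁻⁴
Ratio (larger/smaller) = 2.3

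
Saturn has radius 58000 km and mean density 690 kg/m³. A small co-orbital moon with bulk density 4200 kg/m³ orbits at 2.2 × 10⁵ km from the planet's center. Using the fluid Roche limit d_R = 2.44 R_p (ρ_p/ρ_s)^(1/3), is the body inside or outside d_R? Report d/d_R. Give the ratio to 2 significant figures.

outside; d/d_R ≈ 2.8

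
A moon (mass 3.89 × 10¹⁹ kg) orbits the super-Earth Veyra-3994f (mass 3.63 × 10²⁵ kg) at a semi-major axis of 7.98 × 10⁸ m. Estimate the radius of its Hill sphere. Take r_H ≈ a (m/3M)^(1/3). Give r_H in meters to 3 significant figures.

5.66 × 10⁶ m

r_H ≈ a (m/3M)^(1/3)
    = (7.98 × 10⁸) × (3.89 × 10¹⁹ / (3 × 3.63 × 10²⁵))^(1/3)
    = 5.66 × 10⁶ m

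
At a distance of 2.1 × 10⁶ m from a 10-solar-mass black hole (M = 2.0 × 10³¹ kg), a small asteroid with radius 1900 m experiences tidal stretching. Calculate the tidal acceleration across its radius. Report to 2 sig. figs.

5.5 × 10⁵ m/s²

Δa = 2GMr/d³
   = 2 × (6.674 × 10⁻¹¹) × (2.0 × 10³¹) × (1900) / (2.1 × 10⁶)³
   = 5.5 × 10⁵ m/s²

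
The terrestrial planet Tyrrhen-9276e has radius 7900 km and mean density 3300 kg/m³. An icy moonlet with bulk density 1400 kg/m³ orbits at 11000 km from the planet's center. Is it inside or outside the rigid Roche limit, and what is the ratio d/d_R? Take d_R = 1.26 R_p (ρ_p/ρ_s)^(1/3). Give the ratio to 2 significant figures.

inside; d/d_R ≈ 0.83

d_R = 1.26 × (7900 km) × (3300/1400)^(1/3) = 13250 km
d/d_R = (11000) / (13250) = 0.83
Since d/d_R < 1, the body is inside the Roche limit.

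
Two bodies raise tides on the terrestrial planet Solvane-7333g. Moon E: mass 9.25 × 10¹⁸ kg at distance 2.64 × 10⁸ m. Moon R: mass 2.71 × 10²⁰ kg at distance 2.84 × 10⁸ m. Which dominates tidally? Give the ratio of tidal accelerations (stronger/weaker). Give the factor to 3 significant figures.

The tide-raising term goes as M/d³ (the gradient of a 1/d² field).
Moon E: (9.25 × 10¹⁸) / (2.64 × 10⁸)³ = 5.027 × 10⁻⁷
Moon R: (2.71 × 10²⁰) / (2.84 × 10⁸)³ = 1.183 × 10⁻⁵
Ratio (larger/smaller) = 23.5

Moon R, by a factor of ≈ 23.5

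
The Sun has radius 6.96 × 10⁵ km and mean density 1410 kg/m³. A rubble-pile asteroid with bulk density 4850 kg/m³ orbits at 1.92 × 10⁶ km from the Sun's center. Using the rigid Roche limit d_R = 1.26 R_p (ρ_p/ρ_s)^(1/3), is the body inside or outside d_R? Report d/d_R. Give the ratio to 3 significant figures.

outside; d/d_R ≈ 3.30

d_R = 1.26 × (6.96 × 10⁵ km) × (1410/4850)^(1/3) = 5.810 × 10⁵ km
d/d_R = (1.92 × 10⁶) / (5.810 × 10⁵) = 3.30
Since d/d_R > 1, the body is outside the Roche limit.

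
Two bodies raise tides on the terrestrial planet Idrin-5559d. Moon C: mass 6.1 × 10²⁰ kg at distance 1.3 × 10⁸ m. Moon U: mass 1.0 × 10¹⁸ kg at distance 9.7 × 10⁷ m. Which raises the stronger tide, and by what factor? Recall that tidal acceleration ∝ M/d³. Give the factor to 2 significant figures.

Tidal acceleration ∝ M/d³, so compare M/d³ for each.
Moon C: (6.1 × 10²⁰) / (1.3 × 10⁸)³ = 2.777 × 10⁻⁴
Moon U: (1.0 × 10¹⁸) / (9.7 × 10⁷)³ = 1.096 × 10⁻⁶
Ratio (larger/smaller) = 250

Moon C, by a factor of ≈ 250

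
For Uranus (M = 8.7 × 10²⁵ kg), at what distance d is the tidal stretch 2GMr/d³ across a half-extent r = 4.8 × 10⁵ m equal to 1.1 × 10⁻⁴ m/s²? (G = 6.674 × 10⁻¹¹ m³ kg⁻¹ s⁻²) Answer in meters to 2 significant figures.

3.7 × 10⁸ m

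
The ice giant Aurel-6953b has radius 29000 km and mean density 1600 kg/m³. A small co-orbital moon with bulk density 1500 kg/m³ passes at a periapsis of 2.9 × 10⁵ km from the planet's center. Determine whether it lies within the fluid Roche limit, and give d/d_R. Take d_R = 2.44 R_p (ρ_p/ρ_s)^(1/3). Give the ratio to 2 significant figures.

outside; d/d_R ≈ 4.0

d_R = 2.44 × (29000 km) × (1600/1500)^(1/3) = 72300 km
d/d_R = (2.9 × 10⁵) / (72300) = 4.0
Since d/d_R > 1, the body is outside the Roche limit.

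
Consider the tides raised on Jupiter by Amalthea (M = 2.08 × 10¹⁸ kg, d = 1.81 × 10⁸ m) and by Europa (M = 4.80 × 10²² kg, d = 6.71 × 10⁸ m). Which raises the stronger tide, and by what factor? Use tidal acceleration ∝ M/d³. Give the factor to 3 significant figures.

Tidal stretch scales as M/d³; compute that for each body.
Amalthea: (2.08 × 10¹⁸) / (1.81 × 10⁸)³ = 3.508 × 10⁻⁷
Europa: (4.80 × 10²²) / (6.71 × 10⁸)³ = 1.589 × 10⁻⁴
Ratio (larger/smaller) = 453

Europa, by a factor of ≈ 453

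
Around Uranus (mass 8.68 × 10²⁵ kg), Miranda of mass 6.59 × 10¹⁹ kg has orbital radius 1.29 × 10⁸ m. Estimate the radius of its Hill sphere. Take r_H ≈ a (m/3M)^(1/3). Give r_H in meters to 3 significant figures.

r_H ≈ a (m/3M)^(1/3)
    = (1.29 × 10⁸) × (6.59 × 10¹⁹ / (3 × 8.68 × 10²⁵))^(1/3)
    = 8.16 × 10⁵ m

8.16 × 10⁵ m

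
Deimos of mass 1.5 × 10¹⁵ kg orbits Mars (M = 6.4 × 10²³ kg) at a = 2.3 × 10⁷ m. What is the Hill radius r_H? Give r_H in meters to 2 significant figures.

r_H ≈ a (m/3M)^(1/3)
    = (2.3 × 10⁷) × (1.5 × 10¹⁵ / (3 × 6.4 × 10²³))^(1/3)
    = 2.1 × 10⁴ m

2.1 × 10⁴ m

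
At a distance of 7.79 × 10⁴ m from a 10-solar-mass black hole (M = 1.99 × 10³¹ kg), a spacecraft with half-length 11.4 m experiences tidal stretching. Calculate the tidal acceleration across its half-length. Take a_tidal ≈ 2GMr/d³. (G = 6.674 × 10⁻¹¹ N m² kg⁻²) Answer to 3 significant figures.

Δa = 2GMr/d³
   = 2 × (6.674 × 10⁻¹¹) × (1.99 × 10³¹) × (11.4) / (7.79 × 10⁴)³
   = 6.41 × 10⁷ m/s²

6.41 × 10⁷ m/s²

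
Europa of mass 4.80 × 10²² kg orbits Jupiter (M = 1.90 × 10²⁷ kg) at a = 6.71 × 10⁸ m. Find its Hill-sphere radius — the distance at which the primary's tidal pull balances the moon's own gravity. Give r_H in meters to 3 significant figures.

r_H ≈ a (m/3M)^(1/3)
    = (6.71 × 10⁸) × (4.80 × 10²² / (3 × 1.90 × 10²⁷))^(1/3)
    = 1.37 × 10⁷ m

1.37 × 10⁷ m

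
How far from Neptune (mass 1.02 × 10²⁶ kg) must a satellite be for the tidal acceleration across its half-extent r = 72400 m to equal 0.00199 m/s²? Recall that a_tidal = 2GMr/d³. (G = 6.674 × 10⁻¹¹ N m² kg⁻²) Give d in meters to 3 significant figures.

7.91 × 10⁷ m

2GMr/d³ = a_tidal  ⇒  d = (2GMr / a_tidal)^(1/3)
d = (2 × 6.674×10⁻¹¹ × (1.02 × 10²⁶) × (72400) / (0.00199))^(1/3)
  = 7.91 × 10⁷ m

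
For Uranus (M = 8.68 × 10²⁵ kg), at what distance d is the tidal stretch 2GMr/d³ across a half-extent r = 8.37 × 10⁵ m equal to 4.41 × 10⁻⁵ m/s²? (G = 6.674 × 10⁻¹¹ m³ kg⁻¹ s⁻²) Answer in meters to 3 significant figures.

2GMr/d³ = a_tidal  ⇒  d = (2GMr / a_tidal)^(1/3)
d = (2 × 6.674×10⁻¹¹ × (8.68 × 10²⁵) × (8.37 × 10⁵) / (4.41 × 10⁻⁵))^(1/3)
  = 6.04 × 10⁸ m

6.04 × 10⁸ m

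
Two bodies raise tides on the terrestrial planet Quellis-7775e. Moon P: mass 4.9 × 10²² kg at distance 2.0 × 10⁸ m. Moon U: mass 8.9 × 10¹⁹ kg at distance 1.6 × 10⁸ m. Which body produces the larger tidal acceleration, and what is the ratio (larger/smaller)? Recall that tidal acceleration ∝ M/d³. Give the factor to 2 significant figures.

The tide-raising term goes as M/d³ (the gradient of a 1/d² field).
Moon P: (4.9 × 10²²) / (2.0 × 10⁸)³ = 6.125 × 10⁻³
Moon U: (8.9 × 10¹⁹) / (1.6 × 10⁸)³ = 2.173 × 10⁻⁵
Ratio (larger/smaller) = 280

Moon P, by a factor of ≈ 280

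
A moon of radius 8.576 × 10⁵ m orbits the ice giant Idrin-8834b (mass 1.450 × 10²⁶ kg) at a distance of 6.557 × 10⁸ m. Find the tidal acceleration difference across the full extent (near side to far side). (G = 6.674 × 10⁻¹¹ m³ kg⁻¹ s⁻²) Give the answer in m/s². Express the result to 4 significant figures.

1.178 × 10⁻⁴ m/s²

Δa = 4GMr/d³
   = 4 × (6.674 × 10⁻¹¹) × (1.450 × 10²⁶) × (8.576 × 10⁵) / (6.557 × 10⁸)³
   = 1.178 × 10⁻⁴ m/s²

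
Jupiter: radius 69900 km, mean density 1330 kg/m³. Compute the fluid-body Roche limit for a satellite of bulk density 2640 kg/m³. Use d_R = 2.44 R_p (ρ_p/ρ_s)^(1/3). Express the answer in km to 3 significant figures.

1.36 × 10⁵ km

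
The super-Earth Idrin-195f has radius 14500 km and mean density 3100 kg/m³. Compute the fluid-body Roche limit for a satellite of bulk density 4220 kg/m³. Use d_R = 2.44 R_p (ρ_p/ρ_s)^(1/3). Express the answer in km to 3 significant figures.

31900 km

d_R = 2.44 × 14500 km × (3100/4220)^(1/3)
    = 31900 km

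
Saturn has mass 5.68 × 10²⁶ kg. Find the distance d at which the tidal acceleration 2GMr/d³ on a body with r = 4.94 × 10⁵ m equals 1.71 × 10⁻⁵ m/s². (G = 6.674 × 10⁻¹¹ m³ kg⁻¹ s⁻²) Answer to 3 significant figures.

1.30 × 10⁹ m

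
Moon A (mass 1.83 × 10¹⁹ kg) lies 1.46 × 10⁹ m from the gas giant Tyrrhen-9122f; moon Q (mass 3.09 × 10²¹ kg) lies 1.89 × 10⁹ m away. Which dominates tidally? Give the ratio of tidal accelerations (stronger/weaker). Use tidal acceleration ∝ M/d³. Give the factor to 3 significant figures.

The tide-raising term goes as M/d³ (the gradient of a 1/d² field).
Moon A: (1.83 × 10¹⁹) / (1.46 × 10⁹)³ = 5.880 × 10⁻⁹
Moon Q: (3.09 × 10²¹) / (1.89 × 10⁹)³ = 4.577 × 10⁻⁷
Ratio (larger/smaller) = 77.8

Moon Q, by a factor of ≈ 77.8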